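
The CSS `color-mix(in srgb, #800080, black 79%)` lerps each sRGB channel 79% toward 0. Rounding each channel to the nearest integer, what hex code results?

#800080 is rgb(128, 0, 128).
Lerp each channel 79% toward 0:
  R: 128 − 101.12 = 26.88 → 27
  G: 0 + 0.79×(0−0) = 0 + 0 = 0 → 0
  B: 128 − 101.12 = 26.88 → 27
rgb(27, 0, 27) = #1B001B.

#1B001B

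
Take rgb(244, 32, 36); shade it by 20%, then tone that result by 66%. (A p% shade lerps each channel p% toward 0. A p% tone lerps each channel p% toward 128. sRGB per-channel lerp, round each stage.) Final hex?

#975D5E

A 20% shade moves each channel 20% toward 0:
  R: 244 − 48.8 = 195.2 → 195
  G: 32 − 6.4 = 25.6 → 26
  B: 36 − 7.2 = 28.8 → 29
After the shade: rgb(195, 26, 29) = #C31A1D.
A 66% tone moves each channel 66% toward 128:
  R: 195 + 0.66×(128−195) = 195 − 44.22 = 150.78 → 151
  G: 26 + 67.32 = 93.32 → 93
  B: 29 + 65.34 = 94.34 → 94
rgb(151, 93, 94) = #975D5E.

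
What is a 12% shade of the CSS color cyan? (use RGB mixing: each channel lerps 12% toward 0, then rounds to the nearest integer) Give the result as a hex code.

CSS cyan is rgb(0, 255, 255).
A 12% shade moves each channel 12% toward 0:
  R: 0 + 0.12×(0−0) = 0 + 0 = 0 → 0
  G: 255 − 30.6 = 224.4 → 224
  B: 255 + 0.12×(0−255) = 255 − 30.6 = 224.4 → 224
rgb(0, 224, 224) = #00E0E0.

#00E0E0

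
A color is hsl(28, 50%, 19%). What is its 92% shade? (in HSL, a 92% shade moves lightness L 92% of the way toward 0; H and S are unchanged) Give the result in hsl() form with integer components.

hsl(28, 50%, 2%)

L moves 92% from 19 toward 0: 19 − 17.48 = 1.52 → 2.
H and S are unchanged.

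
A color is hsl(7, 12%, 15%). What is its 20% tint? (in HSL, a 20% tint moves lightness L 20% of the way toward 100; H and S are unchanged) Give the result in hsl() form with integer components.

hsl(7, 12%, 32%)

L moves 20% from 15 toward 100: 15 + 17 = 32 → 32.
H and S are unchanged.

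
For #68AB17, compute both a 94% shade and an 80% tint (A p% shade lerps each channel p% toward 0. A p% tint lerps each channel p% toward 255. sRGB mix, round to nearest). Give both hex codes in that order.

#68AB17 is rgb(104, 171, 23).
94% shade:
  R: 104 + 0.94×(0−104) = 104 − 97.76 = 6.24 → 6
  G: 171 + 0.94×(0−171) = 171 − 160.74 = 10.26 → 10
  B: 23 − 21.62 = 1.38 → 1
  → #060A01
80% tint:
  R: 104 + 0.8×(255−104) = 104 + 120.8 = 224.8 → 225
  G: 171 + 0.8×(255−171) = 171 + 67.2 = 238.2 → 238
  B: 23 + 0.8×(255−23) = 23 + 185.6 = 208.6 → 209
  → #E1EED1

#060A01, #E1EED1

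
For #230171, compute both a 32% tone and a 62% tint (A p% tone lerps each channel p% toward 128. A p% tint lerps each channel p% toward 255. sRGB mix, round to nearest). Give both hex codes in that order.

#412A76, #AB9EC9

#230171 is rgb(35, 1, 113).
32% tone:
  R: 35 + 0.32×(128−35) = 35 + 29.76 = 64.76 → 65
  G: 1 + 0.32×(128−1) = 1 + 40.64 = 41.64 → 42
  B: 113 + 0.32×(128−113) = 113 + 4.8 = 117.8 → 118
  → #412A76
62% tint:
  R: 35 + 136.4 = 171.4 → 171
  G: 1 + 0.62×(255−1) = 1 + 157.48 = 158.48 → 158
  B: 113 + 88.04 = 201.04 → 201
  → #AB9EC9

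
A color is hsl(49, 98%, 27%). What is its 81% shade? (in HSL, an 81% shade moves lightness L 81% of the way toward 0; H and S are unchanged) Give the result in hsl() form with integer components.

L moves 81% from 27 toward 0: 27 − 21.87 = 5.13 → 5.
H and S are unchanged.

hsl(49, 98%, 5%)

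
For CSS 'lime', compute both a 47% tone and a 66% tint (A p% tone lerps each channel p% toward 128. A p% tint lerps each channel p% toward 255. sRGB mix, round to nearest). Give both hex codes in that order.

#3cc33c, #a8ffa8

CSS lime is rgb(0, 255, 0).
47% tone:
  R: 0 + 60.16 = 60.16 → 60
  G: 255 + 0.47×(128−255) = 255 − 59.69 = 195.31 → 195
  B: 0 + 0.47×(128−0) = 0 + 60.16 = 60.16 → 60
  → #3cc33c
66% tint:
  R: 0 + 0.66×(255−0) = 0 + 168.3 = 168.3 → 168
  G: 255 + 0 = 255 → 255
  B: 0 + 168.3 = 168.3 → 168
  → #a8ffa8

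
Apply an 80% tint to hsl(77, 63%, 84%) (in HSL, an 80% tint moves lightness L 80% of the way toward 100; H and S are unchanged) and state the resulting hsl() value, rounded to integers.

L moves 80% from 84 toward 100: 84 + 12.8 = 96.8 → 97.
H and S are unchanged.

hsl(77, 63%, 97%)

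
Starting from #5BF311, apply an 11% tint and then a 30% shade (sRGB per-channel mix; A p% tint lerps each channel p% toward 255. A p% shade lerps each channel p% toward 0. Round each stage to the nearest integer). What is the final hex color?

#4CAB1E

#5BF311 is rgb(91, 243, 17).
Lerp each channel 11% toward 255:
  R: 91 + 18.04 = 109.04 → 109
  G: 243 + 1.32 = 244.32 → 244
  B: 17 + 0.11×(255−17) = 17 + 26.18 = 43.18 → 43
After the tint: rgb(109, 244, 43) = #6DF42B.
A 30% shade moves each channel 30% toward 0:
  R: 109 + 0.3×(0−109) = 109 − 32.7 = 76.3 → 76
  G: 244 + 0.3×(0−244) = 244 − 73.2 = 170.8 → 171
  B: 43 − 12.9 = 30.1 → 30
rgb(76, 171, 30) = #4CAB1E.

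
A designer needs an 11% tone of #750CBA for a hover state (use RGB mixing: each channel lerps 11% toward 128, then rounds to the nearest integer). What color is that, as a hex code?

#7619B4

#750CBA is rgb(117, 12, 186).
An 11% tone moves each channel 11% toward 128:
  R: 117 + 0.11×(128−117) = 117 + 1.21 = 118.21 → 118
  G: 12 + 12.76 = 24.76 → 25
  B: 186 − 6.38 = 179.62 → 180
rgb(118, 25, 180) = #7619B4.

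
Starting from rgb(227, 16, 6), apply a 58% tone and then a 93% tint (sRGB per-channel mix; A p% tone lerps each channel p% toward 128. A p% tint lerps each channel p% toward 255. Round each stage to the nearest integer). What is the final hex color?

Per channel, c → c + 0.58(128 − c):
  R: 227 + 0.58×(128−227) = 227 − 57.42 = 169.58 → 170
  G: 16 + 64.96 = 80.96 → 81
  B: 6 + 0.58×(128−6) = 6 + 70.76 = 76.76 → 77
After the tone: rgb(170, 81, 77) = #AA514D.
Lerp each channel 93% toward 255:
  R: 170 + 0.93×(255−170) = 170 + 79.05 = 249.05 → 249
  G: 81 + 161.82 = 242.82 → 243
  B: 77 + 165.54 = 242.54 → 243
rgb(249, 243, 243) = #F9F3F3.

#F9F3F3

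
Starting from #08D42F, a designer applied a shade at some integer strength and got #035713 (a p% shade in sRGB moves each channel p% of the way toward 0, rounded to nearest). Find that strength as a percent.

59%

#08D42F is rgb(8, 212, 47); #035713 is rgb(3, 87, 19).
On the G channel (widest range): 87 ≈ 212 + (p/100)(0 − 212), so p ≈ 100×(87 − 212)/(0 − 212) = -12500/-212 = 58.96.
p = 59 reproduces all three channels after rounding.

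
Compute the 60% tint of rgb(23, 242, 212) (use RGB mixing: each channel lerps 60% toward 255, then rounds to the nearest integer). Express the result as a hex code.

#a2faee

Per channel, c → c + 0.6(255 − c):
  R: 23 + 0.6×(255−23) = 23 + 139.2 = 162.2 → 162
  G: 242 + 0.6×(255−242) = 242 + 7.8 = 249.8 → 250
  B: 212 + 0.6×(255−212) = 212 + 25.8 = 237.8 → 238
rgb(162, 250, 238) = #a2faee.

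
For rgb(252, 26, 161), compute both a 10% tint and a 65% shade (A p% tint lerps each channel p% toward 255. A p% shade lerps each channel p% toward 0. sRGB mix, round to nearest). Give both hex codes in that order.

10% tint:
  R: 252 + 0.3 = 252.3 → 252
  G: 26 + 22.9 = 48.9 → 49
  B: 161 + 9.4 = 170.4 → 170
  → #FC31AA
65% shade:
  R: 252 + 0.65×(0−252) = 252 − 163.8 = 88.2 → 88
  G: 26 + 0.65×(0−26) = 26 − 16.9 = 9.1 → 9
  B: 161 + 0.65×(0−161) = 161 − 104.65 = 56.35 → 56
  → #580938

#FC31AA, #580938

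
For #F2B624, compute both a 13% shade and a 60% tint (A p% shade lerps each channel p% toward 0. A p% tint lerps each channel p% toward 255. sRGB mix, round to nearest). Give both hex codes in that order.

#D39E1F, #FAE2A7

#F2B624 is rgb(242, 182, 36).
13% shade:
  R: 242 + 0.13×(0−242) = 242 − 31.46 = 210.54 → 211
  G: 182 − 23.66 = 158.34 → 158
  B: 36 + 0.13×(0−36) = 36 − 4.68 = 31.32 → 31
  → #D39E1F
60% tint:
  R: 242 + 0.6×(255−242) = 242 + 7.8 = 249.8 → 250
  G: 182 + 0.6×(255−182) = 182 + 43.8 = 225.8 → 226
  B: 36 + 131.4 = 167.4 → 167
  → #FAE2A7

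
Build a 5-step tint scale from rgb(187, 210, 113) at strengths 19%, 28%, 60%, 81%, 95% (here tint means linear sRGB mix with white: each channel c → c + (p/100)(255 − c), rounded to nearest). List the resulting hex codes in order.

19%: (187 + 12.92 = 199.92→200, 210 + 8.55 = 218.55→219, 113 + 26.98 = 139.98→140) → #c8db8c
28%: (187 + 19.04 = 206.04→206, 210 + 12.6 = 222.6→223, 113 + 39.76 = 152.76→153) → #cedf99
60%: (187 + 40.8 = 227.8→228, 210 + 27 = 237→237, 113 + 85.2 = 198.2→198) → #e4edc6
81%: (187 + 55.08 = 242.08→242, 210 + 36.45 = 246.45→246, 113 + 115.02 = 228.02→228) → #f2f6e4
95%: (187 + 64.6 = 251.6→252, 210 + 42.75 = 252.75→253, 113 + 134.9 = 247.9→248) → #fcfdf8

#c8db8c, #cedf99, #e4edc6, #f2f6e4, #fcfdf8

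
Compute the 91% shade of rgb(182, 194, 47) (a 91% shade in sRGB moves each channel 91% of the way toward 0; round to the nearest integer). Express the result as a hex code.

#101104

Lerp each channel 91% toward 0:
  R: 182 − 165.62 = 16.38 → 16
  G: 194 + 0.91×(0−194) = 194 − 176.54 = 17.46 → 17
  B: 47 − 42.77 = 4.23 → 4
rgb(16, 17, 4) = #101104.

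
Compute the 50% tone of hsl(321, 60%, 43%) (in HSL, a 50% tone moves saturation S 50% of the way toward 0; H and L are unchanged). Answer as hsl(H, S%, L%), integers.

hsl(321, 30%, 43%)

S moves 50% from 60 toward 0: 60 − 30 = 30 → 30.
H and L are unchanged.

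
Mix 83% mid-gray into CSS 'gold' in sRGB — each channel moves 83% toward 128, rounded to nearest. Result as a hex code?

#968F6A

CSS gold is rgb(255, 215, 0).
Per channel, c → c + 0.83(128 − c):
  R: 255 − 105.41 = 149.59 → 150
  G: 215 + 0.83×(128−215) = 215 − 72.21 = 142.79 → 143
  B: 0 + 0.83×(128−0) = 0 + 106.24 = 106.24 → 106
rgb(150, 143, 106) = #968F6A.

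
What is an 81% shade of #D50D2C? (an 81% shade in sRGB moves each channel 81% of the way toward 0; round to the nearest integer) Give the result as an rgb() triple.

rgb(40, 2, 8)

#D50D2C is rgb(213, 13, 44).
Lerp each channel 81% toward 0:
  R: 213 − 172.53 = 40.47 → 40
  G: 13 + 0.81×(0−13) = 13 − 10.53 = 2.47 → 2
  B: 44 + 0.81×(0−44) = 44 − 35.64 = 8.36 → 8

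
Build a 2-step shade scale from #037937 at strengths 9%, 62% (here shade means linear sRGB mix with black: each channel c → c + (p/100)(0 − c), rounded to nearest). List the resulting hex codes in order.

#037937 is rgb(3, 121, 55).
9%: (3→3, 121 − 10.89 = 110.11→110, 55 − 4.95 = 50.05→50) → #036e32
62%: (3 − 1.86 = 1.14→1, 121 − 75.02 = 45.98→46, 55 − 34.1 = 20.9→21) → #012e15

#036e32, #012e15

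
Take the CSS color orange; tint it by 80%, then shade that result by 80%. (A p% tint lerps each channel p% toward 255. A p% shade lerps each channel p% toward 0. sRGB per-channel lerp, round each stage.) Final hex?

CSS orange is rgb(255, 165, 0).
Per channel, c → c + 0.8(255 − c):
  R: 255 + 0.8×(255−255) = 255 + 0 = 255 → 255
  G: 165 + 72 = 237 → 237
  B: 0 + 0.8×(255−0) = 0 + 204 = 204 → 204
After the tint: rgb(255, 237, 204) = #ffedcc.
An 80% shade moves each channel 80% toward 0:
  R: 255 + 0.8×(0−255) = 255 − 204 = 51 → 51
  G: 237 + 0.8×(0−237) = 237 − 189.6 = 47.4 → 47
  B: 204 − 163.2 = 40.8 → 41
rgb(51, 47, 41) = #332f29.

#332f29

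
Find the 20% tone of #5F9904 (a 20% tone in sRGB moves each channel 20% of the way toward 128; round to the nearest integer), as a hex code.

#5F9904 is rgb(95, 153, 4).
A 20% tone moves each channel 20% toward 128:
  R: 95 + 0.2×(128−95) = 95 + 6.6 = 101.6 → 102
  G: 153 + 0.2×(128−153) = 153 − 5 = 148 → 148
  B: 4 + 0.2×(128−4) = 4 + 24.8 = 28.8 → 29
rgb(102, 148, 29) = #66941D.

#66941D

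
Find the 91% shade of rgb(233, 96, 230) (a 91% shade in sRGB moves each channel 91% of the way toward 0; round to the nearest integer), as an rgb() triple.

Lerp each channel 91% toward 0:
  R: 233 − 212.03 = 20.97 → 21
  G: 96 + 0.91×(0−96) = 96 − 87.36 = 8.64 → 9
  B: 230 + 0.91×(0−230) = 230 − 209.3 = 20.7 → 21

rgb(21, 9, 21)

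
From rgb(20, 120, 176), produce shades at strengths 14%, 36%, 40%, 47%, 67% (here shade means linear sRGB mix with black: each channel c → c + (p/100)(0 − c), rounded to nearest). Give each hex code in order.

14%: (20 − 2.8 = 17.2→17, 120 − 16.8 = 103.2→103, 176 − 24.64 = 151.36→151) → #116797
36%: (20 − 7.2 = 12.8→13, 120 − 43.2 = 76.8→77, 176 − 63.36 = 112.64→113) → #0d4d71
40%: (20 − 8 = 12→12, 120 − 48 = 72→72, 176 − 70.4 = 105.6→106) → #0c486a
47%: (20 − 9.4 = 10.6→11, 120 − 56.4 = 63.6→64, 176 − 82.72 = 93.28→93) → #0b405d
67%: (20 − 13.4 = 6.6→7, 120 − 80.4 = 39.6→40, 176 − 117.92 = 58.08→58) → #07283a

#116797, #0d4d71, #0c486a, #0b405d, #07283a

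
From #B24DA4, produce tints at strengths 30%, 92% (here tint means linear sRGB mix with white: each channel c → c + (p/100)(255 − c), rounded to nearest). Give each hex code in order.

#C982BF, #F9F1F8

#B24DA4 is rgb(178, 77, 164).
30%: (178 + 23.1 = 201.1→201, 77 + 53.4 = 130.4→130, 164 + 27.3 = 191.3→191) → #C982BF
92%: (178 + 70.84 = 248.84→249, 77 + 163.76 = 240.76→241, 164 + 83.72 = 247.72→248) → #F9F1F8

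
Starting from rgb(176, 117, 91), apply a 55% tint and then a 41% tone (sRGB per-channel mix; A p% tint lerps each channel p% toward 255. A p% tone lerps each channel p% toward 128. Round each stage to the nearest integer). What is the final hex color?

Per channel, c → c + 0.55(255 − c):
  R: 176 + 43.45 = 219.45 → 219
  G: 117 + 75.9 = 192.9 → 193
  B: 91 + 90.2 = 181.2 → 181
After the tint: rgb(219, 193, 181) = #DBC1B5.
A 41% tone moves each channel 41% toward 128:
  R: 219 + 0.41×(128−219) = 219 − 37.31 = 181.69 → 182
  G: 193 + 0.41×(128−193) = 193 − 26.65 = 166.35 → 166
  B: 181 − 21.73 = 159.27 → 159
rgb(182, 166, 159) = #B6A69F.

#B6A69F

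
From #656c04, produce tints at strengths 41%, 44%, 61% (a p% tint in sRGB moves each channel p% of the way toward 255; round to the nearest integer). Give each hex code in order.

#656c04 is rgb(101, 108, 4).
41%: (101 + 63.14 = 164.14→164, 108 + 60.27 = 168.27→168, 4 + 102.91 = 106.91→107) → #a4a86b
44%: (101 + 67.76 = 168.76→169, 108 + 64.68 = 172.68→173, 4 + 110.44 = 114.44→114) → #a9ad72
61%: (101 + 93.94 = 194.94→195, 108 + 89.67 = 197.67→198, 4 + 153.11 = 157.11→157) → #c3c69d

#a4a86b, #a9ad72, #c3c69d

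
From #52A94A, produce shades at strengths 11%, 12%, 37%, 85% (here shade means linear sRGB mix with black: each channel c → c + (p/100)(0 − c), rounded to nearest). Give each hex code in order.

#499642, #489541, #346A2F, #0C190B

#52A94A is rgb(82, 169, 74).
11%: (82 − 9.02 = 72.98→73, 169 − 18.59 = 150.41→150, 74 − 8.14 = 65.86→66) → #499642
12%: (82 − 9.84 = 72.16→72, 169 − 20.28 = 148.72→149, 74 − 8.88 = 65.12→65) → #489541
37%: (82 − 30.34 = 51.66→52, 169 − 62.53 = 106.47→106, 74 − 27.38 = 46.62→47) → #346A2F
85%: (82 − 69.7 = 12.3→12, 169 − 143.65 = 25.35→25, 74 − 62.9 = 11.1→11) → #0C190B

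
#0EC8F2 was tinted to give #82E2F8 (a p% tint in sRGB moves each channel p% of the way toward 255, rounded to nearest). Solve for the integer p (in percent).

48%

#0EC8F2 is rgb(14, 200, 242); #82E2F8 is rgb(130, 226, 248).
On the R channel (widest range): 130 ≈ 14 + (p/100)(255 − 14), so p ≈ 100×(130 − 14)/(255 − 14) = 11600/241 = 48.13.
p = 48 reproduces all three channels after rounding.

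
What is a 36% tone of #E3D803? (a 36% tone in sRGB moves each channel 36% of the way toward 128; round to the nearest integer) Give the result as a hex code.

#BFB830

#E3D803 is rgb(227, 216, 3).
A 36% tone moves each channel 36% toward 128:
  R: 227 + 0.36×(128−227) = 227 − 35.64 = 191.36 → 191
  G: 216 − 31.68 = 184.32 → 184
  B: 3 + 0.36×(128−3) = 3 + 45 = 48 → 48
rgb(191, 184, 48) = #BFB830.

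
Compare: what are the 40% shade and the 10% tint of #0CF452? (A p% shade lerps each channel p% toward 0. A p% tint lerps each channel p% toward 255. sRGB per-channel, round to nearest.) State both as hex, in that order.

#079231, #24F563

#0CF452 is rgb(12, 244, 82).
40% shade:
  R: 12 − 4.8 = 7.2 → 7
  G: 244 + 0.4×(0−244) = 244 − 97.6 = 146.4 → 146
  B: 82 + 0.4×(0−82) = 82 − 32.8 = 49.2 → 49
  → #079231
10% tint:
  R: 12 + 24.3 = 36.3 → 36
  G: 244 + 0.1×(255−244) = 244 + 1.1 = 245.1 → 245
  B: 82 + 0.1×(255−82) = 82 + 17.3 = 99.3 → 99
  → #24F563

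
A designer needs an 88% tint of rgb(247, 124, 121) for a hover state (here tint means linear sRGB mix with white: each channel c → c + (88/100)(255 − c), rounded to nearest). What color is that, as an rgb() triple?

rgb(254, 239, 239)

Lerp each channel 88% toward 255:
  R: 247 + 7.04 = 254.04 → 254
  G: 124 + 115.28 = 239.28 → 239
  B: 121 + 117.92 = 238.92 → 239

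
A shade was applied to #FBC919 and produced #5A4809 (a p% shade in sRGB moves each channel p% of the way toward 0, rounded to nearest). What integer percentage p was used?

#FBC919 is rgb(251, 201, 25); #5A4809 is rgb(90, 72, 9).
On the R channel (widest range): 90 ≈ 251 + (p/100)(0 − 251), so p ≈ 100×(90 − 251)/(0 − 251) = -16100/-251 = 64.14.
p = 64 reproduces all three channels after rounding.

64%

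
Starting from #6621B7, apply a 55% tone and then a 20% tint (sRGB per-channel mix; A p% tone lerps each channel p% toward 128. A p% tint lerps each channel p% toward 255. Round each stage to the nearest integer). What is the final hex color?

#6621B7 is rgb(102, 33, 183).
Lerp each channel 55% toward 128:
  R: 102 + 0.55×(128−102) = 102 + 14.3 = 116.3 → 116
  G: 33 + 0.55×(128−33) = 33 + 52.25 = 85.25 → 85
  B: 183 + 0.55×(128−183) = 183 − 30.25 = 152.75 → 153
After the tone: rgb(116, 85, 153) = #745599.
Lerp each channel 20% toward 255:
  R: 116 + 0.2×(255−116) = 116 + 27.8 = 143.8 → 144
  G: 85 + 0.2×(255−85) = 85 + 34 = 119 → 119
  B: 153 + 20.4 = 173.4 → 173
rgb(144, 119, 173) = #9077AD.

#9077AD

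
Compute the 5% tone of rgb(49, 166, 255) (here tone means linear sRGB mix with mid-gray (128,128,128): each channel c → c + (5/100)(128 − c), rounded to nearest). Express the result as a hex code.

#35a4f9

A 5% tone moves each channel 5% toward 128:
  R: 49 + 0.05×(128−49) = 49 + 3.95 = 52.95 → 53
  G: 166 + 0.05×(128−166) = 166 − 1.9 = 164.1 → 164
  B: 255 + 0.05×(128−255) = 255 − 6.35 = 248.65 → 249
rgb(53, 164, 249) = #35a4f9.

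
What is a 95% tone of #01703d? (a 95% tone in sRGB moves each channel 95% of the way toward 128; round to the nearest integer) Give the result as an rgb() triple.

#01703d is rgb(1, 112, 61).
Per channel, c → c + 0.95(128 − c):
  R: 1 + 0.95×(128−1) = 1 + 120.65 = 121.65 → 122
  G: 112 + 15.2 = 127.2 → 127
  B: 61 + 0.95×(128−61) = 61 + 63.65 = 124.65 → 125

rgb(122, 127, 125)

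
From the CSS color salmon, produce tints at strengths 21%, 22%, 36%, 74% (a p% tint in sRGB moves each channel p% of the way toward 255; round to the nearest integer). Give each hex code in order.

#fb9b90, #fb9c91, #fcaea5, #fededa

CSS salmon is rgb(250, 128, 114).
21%: (250 + 1.05 = 251.05→251, 128 + 26.67 = 154.67→155, 114 + 29.61 = 143.61→144) → #fb9b90
22%: (250 + 1.1 = 251.1→251, 128 + 27.94 = 155.94→156, 114 + 31.02 = 145.02→145) → #fb9c91
36%: (250 + 1.8 = 251.8→252, 128 + 45.72 = 173.72→174, 114 + 50.76 = 164.76→165) → #fcaea5
74%: (250 + 3.7 = 253.7→254, 128 + 93.98 = 221.98→222, 114 + 104.34 = 218.34→218) → #fededa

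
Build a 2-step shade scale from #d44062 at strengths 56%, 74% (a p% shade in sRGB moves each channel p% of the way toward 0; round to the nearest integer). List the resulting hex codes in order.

#d44062 is rgb(212, 64, 98).
56%: (212 − 118.72 = 93.28→93, 64 − 35.84 = 28.16→28, 98 − 54.88 = 43.12→43) → #5d1c2b
74%: (212 − 156.88 = 55.12→55, 64 − 47.36 = 16.64→17, 98 − 72.52 = 25.48→25) → #371119

#5d1c2b, #371119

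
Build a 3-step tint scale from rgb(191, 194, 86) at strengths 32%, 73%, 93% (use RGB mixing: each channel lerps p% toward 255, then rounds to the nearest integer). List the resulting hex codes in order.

#D3D68C, #EEEFD1, #FBFBF3

32%: (191 + 20.48 = 211.48→211, 194 + 19.52 = 213.52→214, 86 + 54.08 = 140.08→140) → #D3D68C
73%: (191 + 46.72 = 237.72→238, 194 + 44.53 = 238.53→239, 86 + 123.37 = 209.37→209) → #EEEFD1
93%: (191 + 59.52 = 250.52→251, 194 + 56.73 = 250.73→251, 86 + 157.17 = 243.17→243) → #FBFBF3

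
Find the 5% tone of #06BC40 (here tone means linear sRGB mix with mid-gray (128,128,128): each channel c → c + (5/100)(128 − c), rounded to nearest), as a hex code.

#06BC40 is rgb(6, 188, 64).
Per channel, c → c + 0.05(128 − c):
  R: 6 + 0.05×(128−6) = 6 + 6.1 = 12.1 → 12
  G: 188 + 0.05×(128−188) = 188 − 3 = 185 → 185
  B: 64 + 3.2 = 67.2 → 67
rgb(12, 185, 67) = #0CB943.

#0CB943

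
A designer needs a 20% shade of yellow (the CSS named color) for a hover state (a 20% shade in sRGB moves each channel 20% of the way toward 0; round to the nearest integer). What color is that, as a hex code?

#CCCC00

CSS yellow is rgb(255, 255, 0).
Per channel, c → c + 0.2(0 − c):
  R: 255 + 0.2×(0−255) = 255 − 51 = 204 → 204
  G: 255 − 51 = 204 → 204
  B: 0 + 0 = 0 → 0
rgb(204, 204, 0) = #CCCC00.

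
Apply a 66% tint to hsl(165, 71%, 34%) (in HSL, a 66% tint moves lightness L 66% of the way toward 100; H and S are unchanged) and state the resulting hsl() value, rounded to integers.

hsl(165, 71%, 78%)

L moves 66% from 34 toward 100: 34 + 43.56 = 77.56 → 78.
H and S are unchanged.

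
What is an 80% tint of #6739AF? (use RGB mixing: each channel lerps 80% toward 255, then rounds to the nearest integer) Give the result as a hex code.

#E1D7EF

#6739AF is rgb(103, 57, 175).
Lerp each channel 80% toward 255:
  R: 103 + 0.8×(255−103) = 103 + 121.6 = 224.6 → 225
  G: 57 + 158.4 = 215.4 → 215
  B: 175 + 0.8×(255−175) = 175 + 64 = 239 → 239
rgb(225, 215, 239) = #E1D7EF.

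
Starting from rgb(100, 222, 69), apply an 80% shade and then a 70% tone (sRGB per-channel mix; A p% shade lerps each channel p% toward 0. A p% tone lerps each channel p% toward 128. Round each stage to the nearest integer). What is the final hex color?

An 80% shade moves each channel 80% toward 0:
  R: 100 − 80 = 20 → 20
  G: 222 − 177.6 = 44.4 → 44
  B: 69 − 55.2 = 13.8 → 14
After the shade: rgb(20, 44, 14) = #142c0e.
Lerp each channel 70% toward 128:
  R: 20 + 75.6 = 95.6 → 96
  G: 44 + 0.7×(128−44) = 44 + 58.8 = 102.8 → 103
  B: 14 + 0.7×(128−14) = 14 + 79.8 = 93.8 → 94
rgb(96, 103, 94) = #60675e.

#60675e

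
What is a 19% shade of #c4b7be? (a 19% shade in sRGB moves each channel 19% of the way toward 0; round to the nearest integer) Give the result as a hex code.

#9f949a

#c4b7be is rgb(196, 183, 190).
Lerp each channel 19% toward 0:
  R: 196 − 37.24 = 158.76 → 159
  G: 183 + 0.19×(0−183) = 183 − 34.77 = 148.23 → 148
  B: 190 − 36.1 = 153.9 → 154
rgb(159, 148, 154) = #9f949a.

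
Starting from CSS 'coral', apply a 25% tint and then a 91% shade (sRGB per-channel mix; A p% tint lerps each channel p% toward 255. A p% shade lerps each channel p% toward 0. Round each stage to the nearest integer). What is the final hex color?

CSS coral is rgb(255, 127, 80).
A 25% tint moves each channel 25% toward 255:
  R: 255 + 0 = 255 → 255
  G: 127 + 0.25×(255−127) = 127 + 32 = 159 → 159
  B: 80 + 43.75 = 123.75 → 124
After the tint: rgb(255, 159, 124) = #ff9f7c.
Per channel, c → c + 0.91(0 − c):
  R: 255 − 232.05 = 22.95 → 23
  G: 159 + 0.91×(0−159) = 159 − 144.69 = 14.31 → 14
  B: 124 − 112.84 = 11.16 → 11
rgb(23, 14, 11) = #170e0b.

#170e0b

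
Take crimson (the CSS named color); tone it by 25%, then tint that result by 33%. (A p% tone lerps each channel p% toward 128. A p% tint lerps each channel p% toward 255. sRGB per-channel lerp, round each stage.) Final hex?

#D87488

CSS crimson is rgb(220, 20, 60).
Lerp each channel 25% toward 128:
  R: 220 + 0.25×(128−220) = 220 − 23 = 197 → 197
  G: 20 + 27 = 47 → 47
  B: 60 + 0.25×(128−60) = 60 + 17 = 77 → 77
After the tone: rgb(197, 47, 77) = #C52F4D.
Per channel, c → c + 0.33(255 − c):
  R: 197 + 0.33×(255−197) = 197 + 19.14 = 216.14 → 216
  G: 47 + 68.64 = 115.64 → 116
  B: 77 + 0.33×(255−77) = 77 + 58.74 = 135.74 → 136
rgb(216, 116, 136) = #D87488.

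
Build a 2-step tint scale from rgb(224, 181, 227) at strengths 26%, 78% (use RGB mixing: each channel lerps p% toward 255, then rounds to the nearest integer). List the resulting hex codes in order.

26%: (224 + 8.06 = 232.06→232, 181 + 19.24 = 200.24→200, 227 + 7.28 = 234.28→234) → #E8C8EA
78%: (224 + 24.18 = 248.18→248, 181 + 57.72 = 238.72→239, 227 + 21.84 = 248.84→249) → #F8EFF9

#E8C8EA, #F8EFF9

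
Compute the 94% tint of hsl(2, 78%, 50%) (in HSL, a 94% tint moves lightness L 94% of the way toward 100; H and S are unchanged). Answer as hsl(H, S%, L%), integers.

hsl(2, 78%, 97%)

L moves 94% from 50 toward 100: 50 + 47 = 97 → 97.
H and S are unchanged.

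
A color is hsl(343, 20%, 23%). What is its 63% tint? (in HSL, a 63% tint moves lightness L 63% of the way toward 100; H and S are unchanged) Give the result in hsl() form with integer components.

L moves 63% from 23 toward 100: 23 + 48.51 = 71.51 → 72.
H and S are unchanged.

hsl(343, 20%, 72%)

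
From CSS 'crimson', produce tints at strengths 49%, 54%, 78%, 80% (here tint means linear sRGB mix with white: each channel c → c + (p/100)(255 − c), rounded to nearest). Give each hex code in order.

#ED879C, #EF93A5, #F7CBD4, #F8D0D8

CSS crimson is rgb(220, 20, 60).
49%: (220 + 17.15 = 237.15→237, 20 + 115.15 = 135.15→135, 60 + 95.55 = 155.55→156) → #ED879C
54%: (220 + 18.9 = 238.9→239, 20 + 126.9 = 146.9→147, 60 + 105.3 = 165.3→165) → #EF93A5
78%: (220 + 27.3 = 247.3→247, 20 + 183.3 = 203.3→203, 60 + 152.1 = 212.1→212) → #F7CBD4
80%: (220 + 28 = 248→248, 20 + 188 = 208→208, 60 + 156 = 216→216) → #F8D0D8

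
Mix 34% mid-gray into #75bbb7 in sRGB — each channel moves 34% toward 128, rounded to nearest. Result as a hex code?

#79a7a4

#75bbb7 is rgb(117, 187, 183).
Lerp each channel 34% toward 128:
  R: 117 + 0.34×(128−117) = 117 + 3.74 = 120.74 → 121
  G: 187 + 0.34×(128−187) = 187 − 20.06 = 166.94 → 167
  B: 183 − 18.7 = 164.3 → 164
rgb(121, 167, 164) = #79a7a4.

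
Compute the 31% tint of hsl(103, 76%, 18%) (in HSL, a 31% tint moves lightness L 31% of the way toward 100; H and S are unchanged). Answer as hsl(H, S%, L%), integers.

L moves 31% from 18 toward 100: 18 + 25.42 = 43.42 → 43.
H and S are unchanged.

hsl(103, 76%, 43%)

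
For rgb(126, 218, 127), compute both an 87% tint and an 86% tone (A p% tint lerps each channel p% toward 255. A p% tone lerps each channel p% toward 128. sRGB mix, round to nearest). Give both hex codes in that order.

#EEFAEE, #808D80

87% tint:
  R: 126 + 0.87×(255−126) = 126 + 112.23 = 238.23 → 238
  G: 218 + 0.87×(255−218) = 218 + 32.19 = 250.19 → 250
  B: 127 + 111.36 = 238.36 → 238
  → #EEFAEE
86% tone:
  R: 126 + 0.86×(128−126) = 126 + 1.72 = 127.72 → 128
  G: 218 + 0.86×(128−218) = 218 − 77.4 = 140.6 → 141
  B: 127 + 0.86×(128−127) = 127 + 0.86 = 127.86 → 128
  → #808D80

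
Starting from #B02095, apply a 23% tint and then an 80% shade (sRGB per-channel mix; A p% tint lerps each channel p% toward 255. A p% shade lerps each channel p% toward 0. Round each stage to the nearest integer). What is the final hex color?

#B02095 is rgb(176, 32, 149).
Lerp each channel 23% toward 255:
  R: 176 + 0.23×(255−176) = 176 + 18.17 = 194.17 → 194
  G: 32 + 0.23×(255−32) = 32 + 51.29 = 83.29 → 83
  B: 149 + 0.23×(255−149) = 149 + 24.38 = 173.38 → 173
After the tint: rgb(194, 83, 173) = #C253AD.
Lerp each channel 80% toward 0:
  R: 194 + 0.8×(0−194) = 194 − 155.2 = 38.8 → 39
  G: 83 + 0.8×(0−83) = 83 − 66.4 = 16.6 → 17
  B: 173 − 138.4 = 34.6 → 35
rgb(39, 17, 35) = #271123.

#271123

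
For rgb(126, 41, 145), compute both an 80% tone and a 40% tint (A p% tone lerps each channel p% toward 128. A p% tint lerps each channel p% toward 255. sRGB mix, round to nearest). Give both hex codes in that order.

#806f83, #b27fbd

80% tone:
  R: 126 + 1.6 = 127.6 → 128
  G: 41 + 0.8×(128−41) = 41 + 69.6 = 110.6 → 111
  B: 145 − 13.6 = 131.4 → 131
  → #806f83
40% tint:
  R: 126 + 0.4×(255−126) = 126 + 51.6 = 177.6 → 178
  G: 41 + 0.4×(255−41) = 41 + 85.6 = 126.6 → 127
  B: 145 + 0.4×(255−145) = 145 + 44 = 189 → 189
  → #b27fbd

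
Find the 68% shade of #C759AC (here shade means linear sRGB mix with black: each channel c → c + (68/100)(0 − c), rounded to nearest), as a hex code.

#401C37

#C759AC is rgb(199, 89, 172).
Per channel, c → c + 0.68(0 − c):
  R: 199 − 135.32 = 63.68 → 64
  G: 89 − 60.52 = 28.48 → 28
  B: 172 + 0.68×(0−172) = 172 − 116.96 = 55.04 → 55
rgb(64, 28, 55) = #401C37.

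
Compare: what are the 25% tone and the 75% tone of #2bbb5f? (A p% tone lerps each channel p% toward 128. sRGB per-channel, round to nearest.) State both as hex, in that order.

#2bbb5f is rgb(43, 187, 95).
25% tone:
  R: 43 + 0.25×(128−43) = 43 + 21.25 = 64.25 → 64
  G: 187 + 0.25×(128−187) = 187 − 14.75 = 172.25 → 172
  B: 95 + 0.25×(128−95) = 95 + 8.25 = 103.25 → 103
  → #40ac67
75% tone:
  R: 43 + 63.75 = 106.75 → 107
  G: 187 + 0.75×(128−187) = 187 − 44.25 = 142.75 → 143
  B: 95 + 0.75×(128−95) = 95 + 24.75 = 119.75 → 120
  → #6b8f78

#40ac67, #6b8f78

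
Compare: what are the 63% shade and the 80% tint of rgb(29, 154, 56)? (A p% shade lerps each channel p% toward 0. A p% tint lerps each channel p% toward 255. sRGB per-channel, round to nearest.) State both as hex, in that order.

63% shade:
  R: 29 + 0.63×(0−29) = 29 − 18.27 = 10.73 → 11
  G: 154 + 0.63×(0−154) = 154 − 97.02 = 56.98 → 57
  B: 56 + 0.63×(0−56) = 56 − 35.28 = 20.72 → 21
  → #0B3915
80% tint:
  R: 29 + 180.8 = 209.8 → 210
  G: 154 + 0.8×(255−154) = 154 + 80.8 = 234.8 → 235
  B: 56 + 159.2 = 215.2 → 215
  → #D2EBD7

#0B3915, #D2EBD7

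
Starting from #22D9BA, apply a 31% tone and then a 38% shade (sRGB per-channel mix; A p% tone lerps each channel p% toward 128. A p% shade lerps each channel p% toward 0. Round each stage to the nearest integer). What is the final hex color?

#22D9BA is rgb(34, 217, 186).
Per channel, c → c + 0.31(128 − c):
  R: 34 + 0.31×(128−34) = 34 + 29.14 = 63.14 → 63
  G: 217 + 0.31×(128−217) = 217 − 27.59 = 189.41 → 189
  B: 186 + 0.31×(128−186) = 186 − 17.98 = 168.02 → 168
After the tone: rgb(63, 189, 168) = #3FBDA8.
Lerp each channel 38% toward 0:
  R: 63 + 0.38×(0−63) = 63 − 23.94 = 39.06 → 39
  G: 189 + 0.38×(0−189) = 189 − 71.82 = 117.18 → 117
  B: 168 + 0.38×(0−168) = 168 − 63.84 = 104.16 → 104
rgb(39, 117, 104) = #277568.

#277568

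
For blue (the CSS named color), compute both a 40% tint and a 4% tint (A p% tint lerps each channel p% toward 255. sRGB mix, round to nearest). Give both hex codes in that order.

CSS blue is rgb(0, 0, 255).
40% tint:
  R: 0 + 102 = 102 → 102
  G: 0 + 102 = 102 → 102
  B: 255 + 0.4×(255−255) = 255 + 0 = 255 → 255
  → #6666FF
4% tint:
  R: 0 + 0.04×(255−0) = 0 + 10.2 = 10.2 → 10
  G: 0 + 10.2 = 10.2 → 10
  B: 255 + 0.04×(255−255) = 255 + 0 = 255 → 255
  → #0A0AFF

#6666FF, #0A0AFF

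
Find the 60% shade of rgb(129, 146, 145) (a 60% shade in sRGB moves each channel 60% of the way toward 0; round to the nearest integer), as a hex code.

#343A3A

Per channel, c → c + 0.6(0 − c):
  R: 129 − 77.4 = 51.6 → 52
  G: 146 − 87.6 = 58.4 → 58
  B: 145 + 0.6×(0−145) = 145 − 87 = 58 → 58
rgb(52, 58, 58) = #343A3A.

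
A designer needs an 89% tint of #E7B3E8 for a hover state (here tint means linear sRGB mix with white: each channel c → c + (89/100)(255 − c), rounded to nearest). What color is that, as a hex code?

#E7B3E8 is rgb(231, 179, 232).
Per channel, c → c + 0.89(255 − c):
  R: 231 + 21.36 = 252.36 → 252
  G: 179 + 0.89×(255−179) = 179 + 67.64 = 246.64 → 247
  B: 232 + 20.47 = 252.47 → 252
rgb(252, 247, 252) = #FCF7FC.

#FCF7FC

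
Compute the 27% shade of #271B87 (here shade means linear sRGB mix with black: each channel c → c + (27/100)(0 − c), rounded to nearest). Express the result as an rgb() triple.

#271B87 is rgb(39, 27, 135).
Per channel, c → c + 0.27(0 − c):
  R: 39 − 10.53 = 28.47 → 28
  G: 27 − 7.29 = 19.71 → 20
  B: 135 + 0.27×(0−135) = 135 − 36.45 = 98.55 → 99

rgb(28, 20, 99)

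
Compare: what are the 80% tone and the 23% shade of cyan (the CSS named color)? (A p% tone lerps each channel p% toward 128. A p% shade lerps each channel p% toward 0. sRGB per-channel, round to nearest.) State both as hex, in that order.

CSS cyan is rgb(0, 255, 255).
80% tone:
  R: 0 + 0.8×(128−0) = 0 + 102.4 = 102.4 → 102
  G: 255 + 0.8×(128−255) = 255 − 101.6 = 153.4 → 153
  B: 255 + 0.8×(128−255) = 255 − 101.6 = 153.4 → 153
  → #669999
23% shade:
  R: 0 + 0.23×(0−0) = 0 + 0 = 0 → 0
  G: 255 − 58.65 = 196.35 → 196
  B: 255 + 0.23×(0−255) = 255 − 58.65 = 196.35 → 196
  → #00C4C4

#669999, #00C4C4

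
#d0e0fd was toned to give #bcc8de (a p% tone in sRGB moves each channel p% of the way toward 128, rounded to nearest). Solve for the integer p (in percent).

#d0e0fd is rgb(208, 224, 253); #bcc8de is rgb(188, 200, 222).
On the B channel (widest range): 222 ≈ 253 + (p/100)(128 − 253), so p ≈ 100×(222 − 253)/(128 − 253) = -3100/-125 = 24.80.
p = 25 reproduces all three channels after rounding.

25%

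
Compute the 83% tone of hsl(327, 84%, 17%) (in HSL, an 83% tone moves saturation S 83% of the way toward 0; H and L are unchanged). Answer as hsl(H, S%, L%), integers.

hsl(327, 14%, 17%)

S moves 83% from 84 toward 0: 84 − 69.72 = 14.28 → 14.
H and L are unchanged.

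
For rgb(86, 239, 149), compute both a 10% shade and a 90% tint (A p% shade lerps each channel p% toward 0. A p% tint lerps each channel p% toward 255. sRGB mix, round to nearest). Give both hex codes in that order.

10% shade:
  R: 86 + 0.1×(0−86) = 86 − 8.6 = 77.4 → 77
  G: 239 + 0.1×(0−239) = 239 − 23.9 = 215.1 → 215
  B: 149 − 14.9 = 134.1 → 134
  → #4dd786
90% tint:
  R: 86 + 0.9×(255−86) = 86 + 152.1 = 238.1 → 238
  G: 239 + 0.9×(255−239) = 239 + 14.4 = 253.4 → 253
  B: 149 + 95.4 = 244.4 → 244
  → #eefdf4

#4dd786, #eefdf4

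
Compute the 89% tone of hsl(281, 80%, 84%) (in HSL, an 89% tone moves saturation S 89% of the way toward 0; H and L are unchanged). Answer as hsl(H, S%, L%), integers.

S moves 89% from 80 toward 0: 80 − 71.2 = 8.8 → 9.
H and L are unchanged.

hsl(281, 9%, 84%)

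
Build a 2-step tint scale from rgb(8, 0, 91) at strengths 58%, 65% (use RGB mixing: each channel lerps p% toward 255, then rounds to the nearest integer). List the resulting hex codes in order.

#9794BA, #A9A6C6

58%: (8 + 143.26 = 151.26→151, 0 + 147.9 = 147.9→148, 91 + 95.12 = 186.12→186) → #9794BA
65%: (8 + 160.55 = 168.55→169, 0 + 165.75 = 165.75→166, 91 + 106.6 = 197.6→198) → #A9A6C6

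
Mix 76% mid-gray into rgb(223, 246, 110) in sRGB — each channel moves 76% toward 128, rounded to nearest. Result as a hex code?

#979C7C

Lerp each channel 76% toward 128:
  R: 223 + 0.76×(128−223) = 223 − 72.2 = 150.8 → 151
  G: 246 − 89.68 = 156.32 → 156
  B: 110 + 0.76×(128−110) = 110 + 13.68 = 123.68 → 124
rgb(151, 156, 124) = #979C7C.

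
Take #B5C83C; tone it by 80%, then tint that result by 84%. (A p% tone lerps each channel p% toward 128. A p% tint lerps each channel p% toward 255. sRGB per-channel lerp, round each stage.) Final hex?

#B5C83C is rgb(181, 200, 60).
An 80% tone moves each channel 80% toward 128:
  R: 181 + 0.8×(128−181) = 181 − 42.4 = 138.6 → 139
  G: 200 + 0.8×(128−200) = 200 − 57.6 = 142.4 → 142
  B: 60 + 54.4 = 114.4 → 114
After the tone: rgb(139, 142, 114) = #8B8E72.
Per channel, c → c + 0.84(255 − c):
  R: 139 + 0.84×(255−139) = 139 + 97.44 = 236.44 → 236
  G: 142 + 94.92 = 236.92 → 237
  B: 114 + 0.84×(255−114) = 114 + 118.44 = 232.44 → 232
rgb(236, 237, 232) = #ECEDE8.

#ECEDE8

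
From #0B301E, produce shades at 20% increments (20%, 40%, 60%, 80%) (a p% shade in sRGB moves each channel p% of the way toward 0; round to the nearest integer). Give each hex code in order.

#0B301E is rgb(11, 48, 30).
20%: (11 − 2.2 = 8.8→9, 48 − 9.6 = 38.4→38, 30 − 6 = 24→24) → #092618
40%: (11 − 4.4 = 6.6→7, 48 − 19.2 = 28.8→29, 30 − 12 = 18→18) → #071D12
60%: (11 − 6.6 = 4.4→4, 48 − 28.8 = 19.2→19, 30 − 18 = 12→12) → #04130C
80%: (11 − 8.8 = 2.2→2, 48 − 38.4 = 9.6→10, 30 − 24 = 6→6) → #020A06

#092618, #071D12, #04130C, #020A06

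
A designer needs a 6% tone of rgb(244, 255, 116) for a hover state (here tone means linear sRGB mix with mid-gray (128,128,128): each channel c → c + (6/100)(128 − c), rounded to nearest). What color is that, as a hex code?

#edf775

Lerp each channel 6% toward 128:
  R: 244 + 0.06×(128−244) = 244 − 6.96 = 237.04 → 237
  G: 255 − 7.62 = 247.38 → 247
  B: 116 + 0.06×(128−116) = 116 + 0.72 = 116.72 → 117
rgb(237, 247, 117) = #edf775.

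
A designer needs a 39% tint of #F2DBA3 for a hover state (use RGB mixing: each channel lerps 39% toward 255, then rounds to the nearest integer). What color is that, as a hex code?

#F2DBA3 is rgb(242, 219, 163).
A 39% tint moves each channel 39% toward 255:
  R: 242 + 5.07 = 247.07 → 247
  G: 219 + 14.04 = 233.04 → 233
  B: 163 + 0.39×(255−163) = 163 + 35.88 = 198.88 → 199
rgb(247, 233, 199) = #F7E9C7.

#F7E9C7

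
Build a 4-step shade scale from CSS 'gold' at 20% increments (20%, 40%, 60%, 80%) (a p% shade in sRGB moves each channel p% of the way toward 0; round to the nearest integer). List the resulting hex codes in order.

CSS gold is rgb(255, 215, 0).
20%: (255 − 51 = 204→204, 215 − 43 = 172→172, 0→0) → #CCAC00
40%: (255 − 102 = 153→153, 215 − 86 = 129→129, 0→0) → #998100
60%: (255 − 153 = 102→102, 215 − 129 = 86→86, 0→0) → #665600
80%: (255 − 204 = 51→51, 215 − 172 = 43→43, 0→0) → #332B00

#CCAC00, #998100, #665600, #332B00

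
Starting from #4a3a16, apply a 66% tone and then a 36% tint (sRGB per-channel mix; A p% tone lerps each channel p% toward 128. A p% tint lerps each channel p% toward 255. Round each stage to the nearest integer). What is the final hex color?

#a29e97

#4a3a16 is rgb(74, 58, 22).
Lerp each channel 66% toward 128:
  R: 74 + 0.66×(128−74) = 74 + 35.64 = 109.64 → 110
  G: 58 + 0.66×(128−58) = 58 + 46.2 = 104.2 → 104
  B: 22 + 0.66×(128−22) = 22 + 69.96 = 91.96 → 92
After the tone: rgb(110, 104, 92) = #6e685c.
A 36% tint moves each channel 36% toward 255:
  R: 110 + 0.36×(255−110) = 110 + 52.2 = 162.2 → 162
  G: 104 + 0.36×(255−104) = 104 + 54.36 = 158.36 → 158
  B: 92 + 58.68 = 150.68 → 151
rgb(162, 158, 151) = #a29e97.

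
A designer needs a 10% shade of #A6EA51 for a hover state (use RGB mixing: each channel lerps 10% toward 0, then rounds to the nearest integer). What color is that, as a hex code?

#95D349

#A6EA51 is rgb(166, 234, 81).
A 10% shade moves each channel 10% toward 0:
  R: 166 − 16.6 = 149.4 → 149
  G: 234 + 0.1×(0−234) = 234 − 23.4 = 210.6 → 211
  B: 81 − 8.1 = 72.9 → 73
rgb(149, 211, 73) = #95D349.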